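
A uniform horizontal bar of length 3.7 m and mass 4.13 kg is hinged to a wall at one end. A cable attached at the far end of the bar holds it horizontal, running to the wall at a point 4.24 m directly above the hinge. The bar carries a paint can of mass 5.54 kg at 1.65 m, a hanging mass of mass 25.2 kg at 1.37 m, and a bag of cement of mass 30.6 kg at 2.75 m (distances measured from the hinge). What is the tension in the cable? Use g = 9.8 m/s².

T ≈ 476 N

Sum moments about the hinge (the unknown hinge reaction has zero arm there).
Beam weight: 4.13 × 9.8 = 40.47 N down at 1.85 m → arm 1.85 m, τ = 40.47 × 1.85 = 74.87 N·m clockwise.
Paint can: 5.54 × 9.8 = 54.29 N down at 1.65 m → arm 1.65 m, τ = 54.29 × 1.65 = 89.58 N·m clockwise.
Hanging mass: 25.2 × 9.8 = 247 N down at 1.37 m → arm 1.37 m, τ = 247 × 1.37 = 338.4 N·m clockwise.
Bag of cement: 30.6 × 9.8 = 299.9 N down at 2.75 m → arm 2.75 m, τ = 299.9 × 2.75 = 824.7 N·m clockwise.
Total clockwise load moment = 1328 N·m.
The cable tension T acts at 3.7 m; only its component perpendicular to the bar, T sinθ, produces torque. sinθ = h/√(h²+d²) = 4.24/√(4.24²+3.7²) = 0.7535.
Balancing moments: T × 3.7 × 0.7535 = 1328, giving T = 1328 / 2.788 = 476 N.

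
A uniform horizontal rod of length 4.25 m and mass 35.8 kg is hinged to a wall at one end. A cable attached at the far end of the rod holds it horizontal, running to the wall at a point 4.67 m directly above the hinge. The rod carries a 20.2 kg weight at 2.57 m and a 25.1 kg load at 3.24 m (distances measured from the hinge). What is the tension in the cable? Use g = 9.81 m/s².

T ≈ 653 N

Sum moments about the hinge (the unknown hinge reaction has zero arm there).
Beam weight: 35.8 × 9.81 = 351.2 N down at 2.125 m → arm 2.125 m, τ = 351.2 × 2.125 = 746.3 N·m clockwise.
Weight: 20.2 × 9.81 = 198.2 N down at 2.57 m → arm 2.57 m, τ = 198.2 × 2.57 = 509.4 N·m clockwise.
Load: 25.1 × 9.81 = 246.2 N down at 3.24 m → arm 3.24 m, τ = 246.2 × 3.24 = 797.7 N·m clockwise.
Total clockwise load moment = 2053 N·m.
The cable tension T acts at 4.25 m; only its component perpendicular to the rod, T sinθ, produces torque. sinθ = h/√(h²+d²) = 4.67/√(4.67²+4.25²) = 0.7396.
Στ = 0 ⇒ T × 4.25 × 0.7396 = 2053 ⇒ T = 2053 / 3.143 = 653 N.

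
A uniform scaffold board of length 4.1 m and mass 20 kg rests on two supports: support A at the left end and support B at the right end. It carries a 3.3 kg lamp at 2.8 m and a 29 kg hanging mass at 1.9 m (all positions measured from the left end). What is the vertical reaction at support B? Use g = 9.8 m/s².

Sum moments about support A (its reaction then has zero moment arm).
Beam weight: 20 × 9.8 = 196 N down at 2.05 m → arm 2.05 m, τ = 196 × 2.05 = 401.8 N·m clockwise.
Lamp: 3.3 × 9.8 = 32.34 N down at 2.8 m → arm 2.8 m, τ = 32.34 × 2.8 = 90.55 N·m clockwise.
Hanging mass: 29 × 9.8 = 284.2 N down at 1.9 m → arm 1.9 m, τ = 284.2 × 1.9 = 540 N·m clockwise.
Net load moment about support A = 1032 N·m clockwise.
Reaction R at support B is upward at 4.1 m, arm 4.1 m → moment R × 4.1 counterclockwise.
Setting net torque to zero: R × 4.1 = 1032 → R = 252 N.

R_B ≈ 252 N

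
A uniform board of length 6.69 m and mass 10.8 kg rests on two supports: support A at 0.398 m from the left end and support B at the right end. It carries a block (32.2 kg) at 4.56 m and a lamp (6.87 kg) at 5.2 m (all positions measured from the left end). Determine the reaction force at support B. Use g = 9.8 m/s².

R_B ≈ 310 N

Taking torques about support A:
Beam weight: 10.8 × 9.8 = 105.8 N down at 3.345 m → arm 2.947 m, τ = 105.8 × 2.947 = 311.8 N·m clockwise.
Block: 32.2 × 9.8 = 315.6 N down at 4.56 m → arm 4.162 m, τ = 315.6 × 4.162 = 1314 N·m clockwise.
Lamp: 6.87 × 9.8 = 67.33 N down at 5.2 m → arm 4.802 m, τ = 67.33 × 4.802 = 323.3 N·m clockwise.
Net load moment about support A = 1949 N·m clockwise.
Reaction R at support B is upward at 6.69 m, arm 6.292 m → moment R × 6.292 counterclockwise.
For rotational equilibrium, R × 6.292 = 1949, so R = 310 N.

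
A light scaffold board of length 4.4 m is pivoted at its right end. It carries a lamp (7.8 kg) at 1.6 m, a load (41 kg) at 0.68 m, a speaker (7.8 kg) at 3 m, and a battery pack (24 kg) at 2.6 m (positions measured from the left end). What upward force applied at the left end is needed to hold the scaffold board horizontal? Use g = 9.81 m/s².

F ≈ 509 N

Taking torques about the right end:
Lamp: 7.8 × 9.81 = 76.52 N down at 1.6 m → arm 2.8 m, τ = 76.52 × 2.8 = 214.3 N·m counterclockwise.
Load: 41 × 9.81 = 402.2 N down at 0.68 m → arm 3.72 m, τ = 402.2 × 3.72 = 1496 N·m counterclockwise.
Speaker: 7.8 × 9.81 = 76.52 N down at 3 m → arm 1.4 m, τ = 76.52 × 1.4 = 107.1 N·m counterclockwise.
Battery pack: 24 × 9.81 = 235.4 N down at 2.6 m → arm 1.8 m, τ = 235.4 × 1.8 = 423.7 N·m counterclockwise.
Net moment of the loads = 2241 N·m counterclockwise.
The upward force F acts at the left end, arm 4.4 m, giving F × 4.4 clockwise.
Στ = 0 ⇒ F × 4.4 = 2241 ⇒ F = 2241 / 4.4 = 509 N.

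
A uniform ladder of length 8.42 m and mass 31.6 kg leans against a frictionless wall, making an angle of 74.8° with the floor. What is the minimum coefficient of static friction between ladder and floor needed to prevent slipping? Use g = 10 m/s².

Take moments about the foot of the ladder.
Ladder weight 31.6×10 = 316 N acts at 4.21 m along the ladder; its horizontal arm is 4.21·cos74.8° = 1.104 m → τ = 348.9 N·m clockwise.
Wall normal N acts horizontally at the top; its moment arm is the height L sinθ = 8.42·sin74.8° = 8.125 m, counterclockwise.
Balancing moments: N × 8.125 = 348.9, giving N = 42.94 N.
ΣFx = 0 ⇒ f = N_wall = 42.94 N. ΣFy = 0 ⇒ N_floor = 316 N.
μ_min = f / N_floor = 42.94 / 316 = 0.136.

μ_min ≈ 0.136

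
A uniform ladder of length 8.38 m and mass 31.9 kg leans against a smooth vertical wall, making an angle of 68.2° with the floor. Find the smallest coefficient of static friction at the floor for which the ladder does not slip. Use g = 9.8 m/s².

μ_min ≈ 0.2

Take moments about the foot of the ladder.
Ladder weight 31.9×9.8 = 312.6 N acts at 4.19 m along the ladder; its horizontal arm is 4.19·cos68.2° = 1.556 m → τ = 486.4 N·m clockwise.
Wall normal N acts horizontally at the top; its moment arm is the height L sinθ = 8.38·sin68.2° = 7.781 m, counterclockwise.
For rotational equilibrium, N × 7.781 = 486.4, so N = 62.51 N.
ΣFx = 0 ⇒ f = N_wall = 62.51 N. ΣFy = 0 ⇒ N_floor = 312.6 N.
μ_min = f / N_floor = 62.51 / 312.6 = 0.2.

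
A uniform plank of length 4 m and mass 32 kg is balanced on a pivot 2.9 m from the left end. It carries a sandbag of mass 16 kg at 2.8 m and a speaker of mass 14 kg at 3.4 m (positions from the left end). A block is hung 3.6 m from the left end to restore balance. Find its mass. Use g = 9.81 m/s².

Taking torques about the pivot (at 2.9 m from the left end):
Beam weight: 32 × 9.81 = 313.9 N down at 2 m → arm 0.9 m, τ = 313.9 × 0.9 = 282.5 N·m counterclockwise.
Sandbag: 16 × 9.81 = 157 N down at 2.8 m → arm 0.1 m, τ = 157 × 0.1 = 15.7 N·m counterclockwise.
Speaker: 14 × 9.81 = 137.3 N down at 3.4 m → arm 0.5 m, τ = 137.3 × 0.5 = 68.65 N·m clockwise.
Net moment of known loads = 229.5 N·m counterclockwise.
An unknown mass m at 3.6 m has arm 0.7 m; its moment is m·g·0.7 clockwise.
Balancing moments: m × 9.81 × 0.7 = 229.5, giving m = 229.5 / (9.81 × 0.7) = 33.4 kg.

m ≈ 33.4 kg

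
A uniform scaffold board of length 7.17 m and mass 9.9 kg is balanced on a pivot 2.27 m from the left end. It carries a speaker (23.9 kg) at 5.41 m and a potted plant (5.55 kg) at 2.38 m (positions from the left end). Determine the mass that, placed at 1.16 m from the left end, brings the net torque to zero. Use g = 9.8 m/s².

Taking torques about the pivot (at 2.27 m from the left end):
Beam weight: 9.9 × 9.8 = 97.02 N down at 3.585 m → arm 1.315 m, τ = 97.02 × 1.315 = 127.6 N·m clockwise.
Speaker: 23.9 × 9.8 = 234.2 N down at 5.41 m → arm 3.14 m, τ = 234.2 × 3.14 = 735.4 N·m clockwise.
Potted plant: 5.55 × 9.8 = 54.39 N down at 2.38 m → arm 0.11 m, τ = 54.39 × 0.11 = 5.983 N·m clockwise.
Net moment of known loads = 869 N·m clockwise.
An unknown mass m at 1.16 m has arm 1.11 m; its moment is m·g·1.11 counterclockwise.
Setting net torque to zero: m × 9.8 × 1.11 = 869 → m = 869 / (9.8 × 1.11) = 79.9 kg.

m ≈ 79.9 kg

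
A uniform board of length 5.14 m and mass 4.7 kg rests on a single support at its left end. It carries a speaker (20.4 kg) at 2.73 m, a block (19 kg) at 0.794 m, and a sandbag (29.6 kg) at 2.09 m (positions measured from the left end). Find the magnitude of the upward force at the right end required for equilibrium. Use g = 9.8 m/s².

Sum moments about the left end (the unknown pivot reaction has zero arm there).
Beam weight: 4.7 × 9.8 = 46.06 N down at 2.57 m → arm 2.57 m, τ = 46.06 × 2.57 = 118.4 N·m clockwise.
Speaker: 20.4 × 9.8 = 199.9 N down at 2.73 m → arm 2.73 m, τ = 199.9 × 2.73 = 545.7 N·m clockwise.
Block: 19 × 9.8 = 186.2 N down at 0.794 m → arm 0.794 m, τ = 186.2 × 0.794 = 147.8 N·m clockwise.
Sandbag: 29.6 × 9.8 = 290.1 N down at 2.09 m → arm 2.09 m, τ = 290.1 × 2.09 = 606.3 N·m clockwise.
Net moment of the loads = 1418 N·m clockwise.
The upward force F acts at the right end, arm 5.14 m, giving F × 5.14 counterclockwise.
Balancing moments: F × 5.14 = 1418, giving F = 1418 / 5.14 = 276 N.

F ≈ 276 N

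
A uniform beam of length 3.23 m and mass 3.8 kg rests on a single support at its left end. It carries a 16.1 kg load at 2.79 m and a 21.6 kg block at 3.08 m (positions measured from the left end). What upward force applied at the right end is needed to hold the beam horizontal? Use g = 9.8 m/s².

F ≈ 357 N

Take moments about the left end.
Beam weight: 3.8 × 9.8 = 37.24 N down at 1.615 m → arm 1.615 m, τ = 37.24 × 1.615 = 60.14 N·m clockwise.
Load: 16.1 × 9.8 = 157.8 N down at 2.79 m → arm 2.79 m, τ = 157.8 × 2.79 = 440.3 N·m clockwise.
Block: 21.6 × 9.8 = 211.7 N down at 3.08 m → arm 3.08 m, τ = 211.7 × 3.08 = 652 N·m clockwise.
Net moment of the loads = 1152 N·m clockwise.
The upward force F acts at the right end, arm 3.23 m, giving F × 3.23 counterclockwise.
Balancing moments: F × 3.23 = 1152, giving F = 1152 / 3.23 = 357 N.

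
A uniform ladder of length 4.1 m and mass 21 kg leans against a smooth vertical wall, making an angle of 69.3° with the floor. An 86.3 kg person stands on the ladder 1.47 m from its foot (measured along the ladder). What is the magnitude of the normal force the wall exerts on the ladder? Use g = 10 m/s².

N_wall ≈ 157 N

Take moments about the foot of the ladder.
Ladder weight 21×10 = 210 N acts at 2.05 m along the ladder; its horizontal arm is 2.05·cos69.3° = 0.7246 m → τ = 152.2 N·m clockwise.
Person: 86.3×10 = 863 N at 1.47 m → arm 0.5196 m → τ = 448.4 N·m clockwise.
Wall normal N acts horizontally at the top; its moment arm is the height L sinθ = 4.1·sin69.3° = 3.835 m, counterclockwise.
Setting net torque to zero: N × 3.835 = 600.6 → N = 157 N.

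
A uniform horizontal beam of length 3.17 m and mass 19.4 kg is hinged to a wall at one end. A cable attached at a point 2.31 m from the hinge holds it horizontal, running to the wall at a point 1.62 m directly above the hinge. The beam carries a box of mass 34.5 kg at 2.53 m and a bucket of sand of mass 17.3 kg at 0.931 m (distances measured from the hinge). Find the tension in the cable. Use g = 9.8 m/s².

T ≈ 991 N

Take moments about the hinge.
Beam weight: 19.4 × 9.8 = 190.1 N down at 1.585 m → arm 1.585 m, τ = 190.1 × 1.585 = 301.3 N·m clockwise.
Box: 34.5 × 9.8 = 338.1 N down at 2.53 m → arm 2.53 m, τ = 338.1 × 2.53 = 855.4 N·m clockwise.
Bucket of sand: 17.3 × 9.8 = 169.5 N down at 0.931 m → arm 0.931 m, τ = 169.5 × 0.931 = 157.8 N·m clockwise.
Total clockwise load moment = 1314 N·m.
The cable tension T acts at 2.31 m; only its component perpendicular to the beam, T sinθ, produces torque. sinθ = h/√(h²+d²) = 1.62/√(1.62²+2.31²) = 0.5742.
Setting net torque to zero: T × 2.31 × 0.5742 = 1314 → T = 1314 / 1.326 = 991 N.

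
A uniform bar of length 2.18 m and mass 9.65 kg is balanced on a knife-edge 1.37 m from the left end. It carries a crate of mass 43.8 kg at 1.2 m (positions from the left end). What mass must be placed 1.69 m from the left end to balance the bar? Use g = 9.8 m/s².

Sum moments about the knife-edge (at 1.37 m from the left end) (the support reaction has zero arm there).
Beam weight: 9.65 × 9.8 = 94.57 N down at 1.09 m → arm 0.28 m, τ = 94.57 × 0.28 = 26.48 N·m counterclockwise.
Crate: 43.8 × 9.8 = 429.2 N down at 1.2 m → arm 0.17 m, τ = 429.2 × 0.17 = 72.96 N·m counterclockwise.
Net moment of known loads = 99.44 N·m counterclockwise.
An unknown mass m at 1.69 m has arm 0.32 m; its moment is m·g·0.32 clockwise.
Στ = 0 ⇒ m × 9.8 × 0.32 = 99.44 ⇒ m = 99.44 / (9.8 × 0.32) = 31.7 kg.

m ≈ 31.7 kg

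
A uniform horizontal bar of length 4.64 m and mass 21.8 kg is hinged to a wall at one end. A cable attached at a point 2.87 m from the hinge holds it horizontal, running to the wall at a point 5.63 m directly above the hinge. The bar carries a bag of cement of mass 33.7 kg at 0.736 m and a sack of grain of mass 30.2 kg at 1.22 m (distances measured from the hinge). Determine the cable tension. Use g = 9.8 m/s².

T ≈ 430 N

Sum moments about the hinge (the unknown hinge reaction has zero arm there).
Beam weight: 21.8 × 9.8 = 213.6 N down at 2.32 m → arm 2.32 m, τ = 213.6 × 2.32 = 495.6 N·m clockwise.
Bag of cement: 33.7 × 9.8 = 330.3 N down at 0.736 m → arm 0.736 m, τ = 330.3 × 0.736 = 243.1 N·m clockwise.
Sack of grain: 30.2 × 9.8 = 296 N down at 1.22 m → arm 1.22 m, τ = 296 × 1.22 = 361.1 N·m clockwise.
Total clockwise load moment = 1100 N·m.
The cable tension T acts at 2.87 m; only its component perpendicular to the bar, T sinθ, produces torque. sinθ = h/√(h²+d²) = 5.63/√(5.63²+2.87²) = 0.8909.
Balancing moments: T × 2.87 × 0.8909 = 1100, giving T = 1100 / 2.557 = 430 N.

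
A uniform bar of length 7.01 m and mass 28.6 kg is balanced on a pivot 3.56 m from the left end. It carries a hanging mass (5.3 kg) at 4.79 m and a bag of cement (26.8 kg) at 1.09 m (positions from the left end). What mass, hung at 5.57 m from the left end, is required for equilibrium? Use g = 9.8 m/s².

Take moments about the pivot (at 3.56 m from the left end).
Beam weight: 28.6 × 9.8 = 280.3 N down at 3.505 m → arm 0.055 m, τ = 280.3 × 0.055 = 15.42 N·m counterclockwise.
Hanging mass: 5.3 × 9.8 = 51.94 N down at 4.79 m → arm 1.23 m, τ = 51.94 × 1.23 = 63.89 N·m clockwise.
Bag of cement: 26.8 × 9.8 = 262.6 N down at 1.09 m → arm 2.47 m, τ = 262.6 × 2.47 = 648.6 N·m counterclockwise.
Net moment of known loads = 600.1 N·m counterclockwise.
An unknown mass m at 5.57 m has arm 2.01 m; its moment is m·g·2.01 clockwise.
For rotational equilibrium, m × 9.8 × 2.01 = 600.1, so m = 600.1 / (9.8 × 2.01) = 30.5 kg.

m ≈ 30.5 kg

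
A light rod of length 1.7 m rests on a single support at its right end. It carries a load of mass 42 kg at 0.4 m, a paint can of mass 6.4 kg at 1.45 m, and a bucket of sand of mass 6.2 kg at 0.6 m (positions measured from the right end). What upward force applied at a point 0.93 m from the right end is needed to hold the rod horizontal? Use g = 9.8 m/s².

F ≈ 314 N

Sum moments about the right end (the unknown pivot reaction has zero arm there).
Load: 42 × 9.8 = 411.6 N down at 0.4 m → arm 0.4 m, τ = 411.6 × 0.4 = 164.6 N·m counterclockwise.
Paint can: 6.4 × 9.8 = 62.72 N down at 1.45 m → arm 1.45 m, τ = 62.72 × 1.45 = 90.94 N·m counterclockwise.
Bucket of sand: 6.2 × 9.8 = 60.76 N down at 0.6 m → arm 0.6 m, τ = 60.76 × 0.6 = 36.46 N·m counterclockwise.
Net moment of the loads = 292 N·m counterclockwise.
The upward force F acts at a point 0.93 m from the right end, arm 0.93 m, giving F × 0.93 clockwise.
Setting net torque to zero: F × 0.93 = 292 → F = 292 / 0.93 = 314 N.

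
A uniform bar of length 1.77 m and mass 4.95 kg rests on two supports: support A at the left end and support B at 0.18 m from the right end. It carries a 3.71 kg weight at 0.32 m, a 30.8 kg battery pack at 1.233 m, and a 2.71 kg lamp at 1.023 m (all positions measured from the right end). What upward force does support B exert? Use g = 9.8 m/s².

About support A:
Beam weight: 4.95 × 9.8 = 48.51 N down at 0.885 m → arm 0.885 m, τ = 48.51 × 0.885 = 42.93 N·m clockwise.
Weight: 3.71 × 9.8 = 36.36 N down at 0.32 m → arm 1.45 m, τ = 36.36 × 1.45 = 52.72 N·m clockwise.
Battery pack: 30.8 × 9.8 = 301.8 N down at 1.233 m → arm 0.537 m, τ = 301.8 × 0.537 = 162.1 N·m clockwise.
Lamp: 2.71 × 9.8 = 26.56 N down at 1.023 m → arm 0.747 m, τ = 26.56 × 0.747 = 19.84 N·m clockwise.
Net load moment about support A = 277.6 N·m clockwise.
Reaction R at support B is upward at 0.18 m, arm 1.59 m → moment R × 1.59 counterclockwise.
Setting net torque to zero: R × 1.59 = 277.6 → R = 175 N.

R_B ≈ 175 N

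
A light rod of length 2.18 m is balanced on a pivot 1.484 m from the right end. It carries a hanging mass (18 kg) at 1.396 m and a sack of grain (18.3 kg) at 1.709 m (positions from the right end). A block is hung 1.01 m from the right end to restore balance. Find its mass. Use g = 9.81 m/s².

m ≈ 5.34 kg

About the pivot (at 1.484 m from the right end):
Hanging mass: 18 × 9.81 = 176.6 N down at 1.396 m → arm 0.088 m, τ = 176.6 × 0.088 = 15.54 N·m clockwise.
Sack of grain: 18.3 × 9.81 = 179.5 N down at 1.709 m → arm 0.225 m, τ = 179.5 × 0.225 = 40.39 N·m counterclockwise.
Net moment of known loads = 24.85 N·m counterclockwise.
An unknown mass m at 1.01 m has arm 0.474 m; its moment is m·g·0.474 clockwise.
Στ = 0 ⇒ m × 9.81 × 0.474 = 24.85 ⇒ m = 24.85 / (9.81 × 0.474) = 5.34 kg.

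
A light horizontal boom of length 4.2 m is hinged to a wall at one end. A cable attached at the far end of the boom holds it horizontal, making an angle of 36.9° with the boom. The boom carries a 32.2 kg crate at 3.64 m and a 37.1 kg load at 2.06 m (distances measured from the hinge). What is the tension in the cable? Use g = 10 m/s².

T ≈ 768 N

Take moments about the hinge.
Crate: 32.2 × 10 = 322 N down at 3.64 m → arm 3.64 m, τ = 322 × 3.64 = 1172 N·m clockwise.
Load: 37.1 × 10 = 371 N down at 2.06 m → arm 2.06 m, τ = 371 × 2.06 = 764.3 N·m clockwise.
Total clockwise load moment = 1936 N·m.
The cable tension T acts at 4.2 m; only its component perpendicular to the boom, T sinθ, produces torque. sin 36.9° = 0.6004.
Στ = 0 ⇒ T × 4.2 × 0.6004 = 1936 ⇒ T = 1936 / 2.522 = 768 N.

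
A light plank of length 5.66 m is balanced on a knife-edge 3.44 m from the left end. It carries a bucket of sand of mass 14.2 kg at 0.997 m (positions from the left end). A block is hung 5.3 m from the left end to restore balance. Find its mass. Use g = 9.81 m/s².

m ≈ 18.7 kg

Choose the knife-edge (at 3.44 m from the left end) as the axis so the support reaction has zero arm there.
Bucket of sand: 14.2 × 9.81 = 139.3 N down at 0.997 m → arm 2.443 m, τ = 139.3 × 2.443 = 340.3 N·m counterclockwise.
Net moment of known loads = 340.3 N·m counterclockwise.
An unknown mass m at 5.3 m has arm 1.86 m; its moment is m·g·1.86 clockwise.
Balancing moments: m × 9.81 × 1.86 = 340.3, giving m = 340.3 / (9.81 × 1.86) = 18.7 kg.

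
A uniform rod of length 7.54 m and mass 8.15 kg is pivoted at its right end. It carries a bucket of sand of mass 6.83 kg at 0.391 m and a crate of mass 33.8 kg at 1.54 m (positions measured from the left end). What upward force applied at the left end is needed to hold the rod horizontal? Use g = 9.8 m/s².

F ≈ 367 N

Choose the right end as the axis so the unknown pivot reaction has zero arm there.
Beam weight: 8.15 × 9.8 = 79.87 N down at 3.77 m → arm 3.77 m, τ = 79.87 × 3.77 = 301.1 N·m counterclockwise.
Bucket of sand: 6.83 × 9.8 = 66.93 N down at 0.391 m → arm 7.149 m, τ = 66.93 × 7.149 = 478.5 N·m counterclockwise.
Crate: 33.8 × 9.8 = 331.2 N down at 1.54 m → arm 6 m, τ = 331.2 × 6 = 1987 N·m counterclockwise.
Net moment of the loads = 2767 N·m counterclockwise.
The upward force F acts at the left end, arm 7.54 m, giving F × 7.54 clockwise.
For rotational equilibrium, F × 7.54 = 2767, so F = 2767 / 7.54 = 367 N.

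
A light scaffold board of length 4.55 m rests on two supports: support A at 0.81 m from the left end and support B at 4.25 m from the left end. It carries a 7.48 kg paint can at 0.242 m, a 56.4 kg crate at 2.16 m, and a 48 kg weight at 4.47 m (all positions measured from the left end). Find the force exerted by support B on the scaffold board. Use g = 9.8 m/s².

Taking torques about support A:
Paint can: 7.48 × 9.8 = 73.3 N down at 0.242 m → arm 0.568 m, τ = 73.3 × 0.568 = 41.63 N·m counterclockwise.
Crate: 56.4 × 9.8 = 552.7 N down at 2.16 m → arm 1.35 m, τ = 552.7 × 1.35 = 746.1 N·m clockwise.
Weight: 48 × 9.8 = 470.4 N down at 4.47 m → arm 3.66 m, τ = 470.4 × 3.66 = 1722 N·m clockwise.
Net load moment about support A = 2426 N·m clockwise.
Reaction R at support B is upward at 4.25 m, arm 3.44 m → moment R × 3.44 counterclockwise.
Στ = 0 ⇒ R × 3.44 = 2426 ⇒ R = 705 N.

R_B ≈ 705 N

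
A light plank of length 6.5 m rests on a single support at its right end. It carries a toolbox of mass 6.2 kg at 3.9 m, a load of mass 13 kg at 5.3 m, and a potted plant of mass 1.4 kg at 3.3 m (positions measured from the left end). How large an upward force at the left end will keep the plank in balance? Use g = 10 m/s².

Choose the right end as the axis so the unknown pivot reaction has zero arm there.
Toolbox: 6.2 × 10 = 62 N down at 3.9 m → arm 2.6 m, τ = 62 × 2.6 = 161.2 N·m counterclockwise.
Load: 13 × 10 = 130 N down at 5.3 m → arm 1.2 m, τ = 130 × 1.2 = 156 N·m counterclockwise.
Potted plant: 1.4 × 10 = 14 N down at 3.3 m → arm 3.2 m, τ = 14 × 3.2 = 44.8 N·m counterclockwise.
Net moment of the loads = 362 N·m counterclockwise.
The upward force F acts at the left end, arm 6.5 m, giving F × 6.5 clockwise.
For rotational equilibrium, F × 6.5 = 362, so F = 362 / 6.5 = 55.7 N.

F ≈ 55.7 N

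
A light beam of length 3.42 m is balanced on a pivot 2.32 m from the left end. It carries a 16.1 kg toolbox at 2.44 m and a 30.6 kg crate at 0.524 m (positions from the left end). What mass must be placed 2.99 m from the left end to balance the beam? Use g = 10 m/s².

m ≈ 79.1 kg

Choose the pivot (at 2.32 m from the left end) as the axis so the support reaction has zero arm there.
Toolbox: 16.1 × 10 = 161 N down at 2.44 m → arm 0.12 m, τ = 161 × 0.12 = 19.32 N·m clockwise.
Crate: 30.6 × 10 = 306 N down at 0.524 m → arm 1.796 m, τ = 306 × 1.796 = 549.6 N·m counterclockwise.
Net moment of known loads = 530.3 N·m counterclockwise.
An unknown mass m at 2.99 m has arm 0.67 m; its moment is m·g·0.67 clockwise.
For rotational equilibrium, m × 10 × 0.67 = 530.3, so m = 530.3 / (10 × 0.67) = 79.1 kg.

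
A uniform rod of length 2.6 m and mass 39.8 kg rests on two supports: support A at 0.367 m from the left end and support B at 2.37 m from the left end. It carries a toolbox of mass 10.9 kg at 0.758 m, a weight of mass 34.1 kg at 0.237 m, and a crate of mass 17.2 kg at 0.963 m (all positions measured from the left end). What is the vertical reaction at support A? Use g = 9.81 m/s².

R_A ≈ 769 N

Taking torques about support B:
Beam weight: 39.8 × 9.81 = 390.4 N down at 1.3 m → arm 1.07 m, τ = 390.4 × 1.07 = 417.7 N·m counterclockwise.
Toolbox: 10.9 × 9.81 = 106.9 N down at 0.758 m → arm 1.612 m, τ = 106.9 × 1.612 = 172.3 N·m counterclockwise.
Weight: 34.1 × 9.81 = 334.5 N down at 0.237 m → arm 2.133 m, τ = 334.5 × 2.133 = 713.5 N·m counterclockwise.
Crate: 17.2 × 9.81 = 168.7 N down at 0.963 m → arm 1.407 m, τ = 168.7 × 1.407 = 237.4 N·m counterclockwise.
Net load moment about support B = 1541 N·m counterclockwise.
Reaction R at support A is upward at 0.367 m, arm 2.003 m → moment R × 2.003 clockwise.
Στ = 0 ⇒ R × 2.003 = 1541 ⇒ R = 769 N.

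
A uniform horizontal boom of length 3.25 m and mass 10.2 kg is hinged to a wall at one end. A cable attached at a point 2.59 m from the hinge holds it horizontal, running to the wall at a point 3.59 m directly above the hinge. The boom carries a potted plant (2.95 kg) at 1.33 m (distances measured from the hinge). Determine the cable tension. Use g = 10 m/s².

Choose the hinge as the axis so the unknown hinge reaction has zero arm there.
Beam weight: 10.2 × 10 = 102 N down at 1.625 m → arm 1.625 m, τ = 102 × 1.625 = 165.8 N·m clockwise.
Potted plant: 2.95 × 10 = 29.5 N down at 1.33 m → arm 1.33 m, τ = 29.5 × 1.33 = 39.23 N·m clockwise.
Total clockwise load moment = 205 N·m.
The cable tension T acts at 2.59 m; only its component perpendicular to the boom, T sinθ, produces torque. sinθ = h/√(h²+d²) = 3.59/√(3.59²+2.59²) = 0.811.
Setting net torque to zero: T × 2.59 × 0.811 = 205 → T = 205 / 2.1 = 97.6 N.

T ≈ 97.6 N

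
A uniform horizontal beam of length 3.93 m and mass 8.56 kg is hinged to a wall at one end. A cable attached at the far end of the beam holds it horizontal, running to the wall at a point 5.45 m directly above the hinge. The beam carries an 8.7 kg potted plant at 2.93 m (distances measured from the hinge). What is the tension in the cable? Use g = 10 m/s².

T ≈ 133 N

Sum moments about the hinge (the unknown hinge reaction has zero arm there).
Beam weight: 8.56 × 10 = 85.6 N down at 1.965 m → arm 1.965 m, τ = 85.6 × 1.965 = 168.2 N·m clockwise.
Potted plant: 8.7 × 10 = 87 N down at 2.93 m → arm 2.93 m, τ = 87 × 2.93 = 254.9 N·m clockwise.
Total clockwise load moment = 423.1 N·m.
The cable tension T acts at 3.93 m; only its component perpendicular to the beam, T sinθ, produces torque. sinθ = h/√(h²+d²) = 5.45/√(5.45²+3.93²) = 0.8111.
Στ = 0 ⇒ T × 3.93 × 0.8111 = 423.1 ⇒ T = 423.1 / 3.188 = 133 N.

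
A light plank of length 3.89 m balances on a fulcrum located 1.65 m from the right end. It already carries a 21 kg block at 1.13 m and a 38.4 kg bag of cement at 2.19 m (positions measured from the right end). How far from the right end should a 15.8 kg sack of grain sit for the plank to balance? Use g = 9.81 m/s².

x ≈ 1.03 m from the right end

Choose the fulcrum (at 1.65 m from the right end) as the axis so the support reaction has zero arm there.
Block: 21 × 9.81 = 206 N down at 1.13 m → arm 0.52 m, τ = 206 × 0.52 = 107.1 N·m clockwise.
Bag of cement: 38.4 × 9.81 = 376.7 N down at 2.19 m → arm 0.54 m, τ = 376.7 × 0.54 = 203.4 N·m counterclockwise.
Net moment of existing loads = 96.3 N·m counterclockwise.
The sack of grain weighs 15.8 × 9.81 = 155 N and must supply an equal clockwise moment, so its lever arm about the fulcrum is 96.3 / 155 = 0.621 m.
That puts it at 1.65 − 0.621 = 1.03 m from the right end.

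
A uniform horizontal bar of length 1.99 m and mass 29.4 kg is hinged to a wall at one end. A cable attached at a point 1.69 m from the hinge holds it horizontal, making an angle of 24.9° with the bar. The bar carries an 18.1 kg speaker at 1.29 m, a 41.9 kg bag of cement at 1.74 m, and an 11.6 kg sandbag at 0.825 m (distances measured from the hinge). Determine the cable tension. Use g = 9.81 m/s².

Take moments about the hinge.
Beam weight: 29.4 × 9.81 = 288.4 N down at 0.995 m → arm 0.995 m, τ = 288.4 × 0.995 = 287 N·m clockwise.
Speaker: 18.1 × 9.81 = 177.6 N down at 1.29 m → arm 1.29 m, τ = 177.6 × 1.29 = 229.1 N·m clockwise.
Bag of cement: 41.9 × 9.81 = 411 N down at 1.74 m → arm 1.74 m, τ = 411 × 1.74 = 715.1 N·m clockwise.
Sandbag: 11.6 × 9.81 = 113.8 N down at 0.825 m → arm 0.825 m, τ = 113.8 × 0.825 = 93.88 N·m clockwise.
Total clockwise load moment = 1325 N·m.
The cable tension T acts at 1.69 m; only its component perpendicular to the bar, T sinθ, produces torque. sin 24.9° = 0.421.
Setting net torque to zero: T × 1.69 × 0.421 = 1325 → T = 1325 / 0.7115 = 1860 N.

T ≈ 1860 N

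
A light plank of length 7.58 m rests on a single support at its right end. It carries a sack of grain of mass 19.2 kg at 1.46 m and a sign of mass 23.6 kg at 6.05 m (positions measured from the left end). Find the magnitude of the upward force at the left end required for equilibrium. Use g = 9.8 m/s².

About the right end:
Sack of grain: 19.2 × 9.8 = 188.2 N down at 1.46 m → arm 6.12 m, τ = 188.2 × 6.12 = 1152 N·m counterclockwise.
Sign: 23.6 × 9.8 = 231.3 N down at 6.05 m → arm 1.53 m, τ = 231.3 × 1.53 = 353.9 N·m counterclockwise.
Net moment of the loads = 1506 N·m counterclockwise.
The upward force F acts at the left end, arm 7.58 m, giving F × 7.58 clockwise.
Balancing moments: F × 7.58 = 1506, giving F = 1506 / 7.58 = 199 N.

F ≈ 199 N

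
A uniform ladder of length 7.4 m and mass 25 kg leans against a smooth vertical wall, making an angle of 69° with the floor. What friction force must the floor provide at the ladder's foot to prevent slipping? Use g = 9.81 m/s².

Take moments about the foot of the ladder.
Ladder weight 25×9.81 = 245.2 N acts at 3.7 m along the ladder; its horizontal arm is 3.7·cos69° = 1.326 m → τ = 325.1 N·m clockwise.
Wall normal N acts horizontally at the top; its moment arm is the height L sinθ = 7.4·sin69° = 6.908 m, counterclockwise.
Balancing moments: N × 6.908 = 325.1, giving N = 47.1 N.
ΣFx = 0: friction at the foot balances the wall's push, so f = N_wall = 47.1 N.

f ≈ 47.1 N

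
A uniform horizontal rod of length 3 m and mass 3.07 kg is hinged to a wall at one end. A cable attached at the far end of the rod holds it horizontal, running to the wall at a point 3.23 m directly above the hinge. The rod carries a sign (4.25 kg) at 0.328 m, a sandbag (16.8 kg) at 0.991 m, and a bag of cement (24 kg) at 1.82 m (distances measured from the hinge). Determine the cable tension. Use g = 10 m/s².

T ≈ 302 N

Sum moments about the hinge (the unknown hinge reaction has zero arm there).
Beam weight: 3.07 × 10 = 30.7 N down at 1.5 m → arm 1.5 m, τ = 30.7 × 1.5 = 46.05 N·m clockwise.
Sign: 4.25 × 10 = 42.5 N down at 0.328 m → arm 0.328 m, τ = 42.5 × 0.328 = 13.94 N·m clockwise.
Sandbag: 16.8 × 10 = 168 N down at 0.991 m → arm 0.991 m, τ = 168 × 0.991 = 166.5 N·m clockwise.
Bag of cement: 24 × 10 = 240 N down at 1.82 m → arm 1.82 m, τ = 240 × 1.82 = 436.8 N·m clockwise.
Total clockwise load moment = 663.3 N·m.
The cable tension T acts at 3 m; only its component perpendicular to the rod, T sinθ, produces torque. sinθ = h/√(h²+d²) = 3.23/√(3.23²+3²) = 0.7327.
Στ = 0 ⇒ T × 3 × 0.7327 = 663.3 ⇒ T = 663.3 / 2.198 = 302 N.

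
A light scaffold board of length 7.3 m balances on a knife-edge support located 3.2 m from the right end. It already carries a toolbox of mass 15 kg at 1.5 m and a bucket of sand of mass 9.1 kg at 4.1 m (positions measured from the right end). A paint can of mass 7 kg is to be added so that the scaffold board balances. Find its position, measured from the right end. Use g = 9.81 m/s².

Taking torques about the knife-edge support (at 3.2 m from the right end):
Toolbox: 15 × 9.81 = 147.2 N down at 1.5 m → arm 1.7 m, τ = 147.2 × 1.7 = 250.2 N·m clockwise.
Bucket of sand: 9.1 × 9.81 = 89.27 N down at 4.1 m → arm 0.9 m, τ = 89.27 × 0.9 = 80.34 N·m counterclockwise.
Net moment of existing loads = 169.9 N·m clockwise.
The paint can weighs 7 × 9.81 = 68.67 N and must supply an equal counterclockwise moment, so its lever arm about the knife-edge support is 169.9 / 68.67 = 2.47 m.
That puts it at 3.2 + 2.47 = 5.67 m from the right end.

x ≈ 5.67 m from the right end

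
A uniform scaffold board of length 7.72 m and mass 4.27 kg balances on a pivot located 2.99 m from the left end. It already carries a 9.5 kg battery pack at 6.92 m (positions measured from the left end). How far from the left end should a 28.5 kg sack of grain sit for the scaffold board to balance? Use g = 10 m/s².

x ≈ 1.55 m from the left end

About the pivot (at 2.99 m from the left end):
Beam weight: 4.27 × 10 = 42.7 N down at 3.86 m → arm 0.87 m, τ = 42.7 × 0.87 = 37.15 N·m clockwise.
Battery pack: 9.5 × 10 = 95 N down at 6.92 m → arm 3.93 m, τ = 95 × 3.93 = 373.4 N·m clockwise.
Net moment of existing loads = 410.5 N·m clockwise.
The sack of grain weighs 28.5 × 10 = 285 N and must supply an equal counterclockwise moment, so its lever arm about the pivot is 410.5 / 285 = 1.44 m.
That puts it at 2.99 − 1.44 = 1.55 m from the left end.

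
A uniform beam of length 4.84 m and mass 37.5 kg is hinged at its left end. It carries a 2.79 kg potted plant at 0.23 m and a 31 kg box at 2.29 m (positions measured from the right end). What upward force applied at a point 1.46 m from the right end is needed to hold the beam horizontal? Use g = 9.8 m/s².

F ≈ 530 N

Sum moments about the left end (the unknown pivot reaction has zero arm there).
Beam weight: 37.5 × 9.8 = 367.5 N down at 2.42 m → arm 2.42 m, τ = 367.5 × 2.42 = 889.4 N·m clockwise.
Potted plant: 2.79 × 9.8 = 27.34 N down at 0.23 m → arm 4.61 m, τ = 27.34 × 4.61 = 126 N·m clockwise.
Box: 31 × 9.8 = 303.8 N down at 2.29 m → arm 2.55 m, τ = 303.8 × 2.55 = 774.7 N·m clockwise.
Net moment of the loads = 1790 N·m clockwise.
The upward force F acts at a point 1.46 m from the right end, arm 3.38 m, giving F × 3.38 counterclockwise.
Balancing moments: F × 3.38 = 1790, giving F = 1790 / 3.38 = 530 N.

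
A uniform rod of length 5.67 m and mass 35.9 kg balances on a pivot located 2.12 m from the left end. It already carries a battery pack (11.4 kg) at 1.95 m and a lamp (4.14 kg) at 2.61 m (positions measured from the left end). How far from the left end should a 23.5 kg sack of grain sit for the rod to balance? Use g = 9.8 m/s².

x ≈ 1.02 m from the left end

Sum moments about the pivot (at 2.12 m from the left end) (the support reaction has zero arm there).
Beam weight: 35.9 × 9.8 = 351.8 N down at 2.835 m → arm 0.715 m, τ = 351.8 × 0.715 = 251.5 N·m clockwise.
Battery pack: 11.4 × 9.8 = 111.7 N down at 1.95 m → arm 0.17 m, τ = 111.7 × 0.17 = 18.99 N·m counterclockwise.
Lamp: 4.14 × 9.8 = 40.57 N down at 2.61 m → arm 0.49 m, τ = 40.57 × 0.49 = 19.88 N·m clockwise.
Net moment of existing loads = 252.4 N·m clockwise.
The sack of grain weighs 23.5 × 9.8 = 230.3 N and must supply an equal counterclockwise moment, so its lever arm about the pivot is 252.4 / 230.3 = 1.1 m.
That puts it at 2.12 − 1.1 = 1.02 m from the left end.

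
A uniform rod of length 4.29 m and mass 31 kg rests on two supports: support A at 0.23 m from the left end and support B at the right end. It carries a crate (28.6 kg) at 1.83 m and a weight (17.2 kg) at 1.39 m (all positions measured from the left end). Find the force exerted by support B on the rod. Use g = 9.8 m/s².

Take moments about support A.
Beam weight: 31 × 9.8 = 303.8 N down at 2.145 m → arm 1.915 m, τ = 303.8 × 1.915 = 581.8 N·m clockwise.
Crate: 28.6 × 9.8 = 280.3 N down at 1.83 m → arm 1.6 m, τ = 280.3 × 1.6 = 448.5 N·m clockwise.
Weight: 17.2 × 9.8 = 168.6 N down at 1.39 m → arm 1.16 m, τ = 168.6 × 1.16 = 195.6 N·m clockwise.
Net load moment about support A = 1226 N·m clockwise.
Reaction R at support B is upward at 4.29 m, arm 4.06 m → moment R × 4.06 counterclockwise.
Στ = 0 ⇒ R × 4.06 = 1226 ⇒ R = 302 N.

R_B ≈ 302 N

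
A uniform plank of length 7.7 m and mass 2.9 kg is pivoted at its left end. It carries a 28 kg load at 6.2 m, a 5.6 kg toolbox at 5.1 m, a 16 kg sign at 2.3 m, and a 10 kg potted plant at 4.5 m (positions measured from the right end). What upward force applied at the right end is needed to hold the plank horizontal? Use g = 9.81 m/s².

Taking torques about the left end:
Beam weight: 2.9 × 9.81 = 28.45 N down at 3.85 m → arm 3.85 m, τ = 28.45 × 3.85 = 109.5 N·m clockwise.
Load: 28 × 9.81 = 274.7 N down at 6.2 m → arm 1.5 m, τ = 274.7 × 1.5 = 412 N·m clockwise.
Toolbox: 5.6 × 9.81 = 54.94 N down at 5.1 m → arm 2.6 m, τ = 54.94 × 2.6 = 142.8 N·m clockwise.
Sign: 16 × 9.81 = 157 N down at 2.3 m → arm 5.4 m, τ = 157 × 5.4 = 847.8 N·m clockwise.
Potted plant: 10 × 9.81 = 98.1 N down at 4.5 m → arm 3.2 m, τ = 98.1 × 3.2 = 313.9 N·m clockwise.
Net moment of the loads = 1826 N·m clockwise.
The upward force F acts at the right end, arm 7.7 m, giving F × 7.7 counterclockwise.
Στ = 0 ⇒ F × 7.7 = 1826 ⇒ F = 1826 / 7.7 = 237 N.

F ≈ 237 N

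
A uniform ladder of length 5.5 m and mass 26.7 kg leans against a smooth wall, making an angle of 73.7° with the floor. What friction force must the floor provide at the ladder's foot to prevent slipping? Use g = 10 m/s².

Sum moments about the foot of the ladder (the floor normal and friction both act there and drop out).
Ladder weight 26.7×10 = 267 N acts at 2.75 m along the ladder; its horizontal arm is 2.75·cos73.7° = 0.7718 m → τ = 206.1 N·m clockwise.
Wall normal N acts horizontally at the top; its moment arm is the height L sinθ = 5.5·sin73.7° = 5.279 m, counterclockwise.
For rotational equilibrium, N × 5.279 = 206.1, so N = 39 N.
ΣFx = 0: friction at the foot balances the wall's push, so f = N_wall = 39 N.

f ≈ 39 N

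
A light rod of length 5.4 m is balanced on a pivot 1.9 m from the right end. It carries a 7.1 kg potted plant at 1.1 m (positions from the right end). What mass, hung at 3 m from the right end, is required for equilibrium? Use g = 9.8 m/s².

m ≈ 5.16 kg

Choose the pivot (at 1.9 m from the right end) as the axis so the support reaction has zero arm there.
Potted plant: 7.1 × 9.8 = 69.58 N down at 1.1 m → arm 0.8 m, τ = 69.58 × 0.8 = 55.66 N·m clockwise.
Net moment of known loads = 55.66 N·m clockwise.
An unknown mass m at 3 m has arm 1.1 m; its moment is m·g·1.1 counterclockwise.
For rotational equilibrium, m × 9.8 × 1.1 = 55.66, so m = 55.66 / (9.8 × 1.1) = 5.16 kg.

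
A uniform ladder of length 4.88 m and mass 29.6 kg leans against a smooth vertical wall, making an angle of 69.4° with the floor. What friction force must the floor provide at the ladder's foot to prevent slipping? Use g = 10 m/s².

Sum moments about the foot of the ladder (the floor normal and friction both act there and drop out).
Ladder weight 29.6×10 = 296 N acts at 2.44 m along the ladder; its horizontal arm is 2.44·cos69.4° = 0.8585 m → τ = 254.1 N·m clockwise.
Wall normal N acts horizontally at the top; its moment arm is the height L sinθ = 4.88·sin69.4° = 4.568 m, counterclockwise.
Setting net torque to zero: N × 4.568 = 254.1 → N = 55.6 N.
ΣFx = 0: friction at the foot balances the wall's push, so f = N_wall = 55.6 N.

f ≈ 55.6 N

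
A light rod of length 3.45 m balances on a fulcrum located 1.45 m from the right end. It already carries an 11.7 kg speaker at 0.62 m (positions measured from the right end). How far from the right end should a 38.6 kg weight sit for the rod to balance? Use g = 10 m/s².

x ≈ 1.7 m from the right end

Taking torques about the fulcrum (at 1.45 m from the right end):
Speaker: 11.7 × 10 = 117 N down at 0.62 m → arm 0.83 m, τ = 117 × 0.83 = 97.11 N·m clockwise.
Net moment of existing loads = 97.11 N·m clockwise.
The weight weighs 38.6 × 10 = 386 N and must supply an equal counterclockwise moment, so its lever arm about the fulcrum is 97.11 / 386 = 0.252 m.
That puts it at 1.45 + 0.252 = 1.7 m from the right end.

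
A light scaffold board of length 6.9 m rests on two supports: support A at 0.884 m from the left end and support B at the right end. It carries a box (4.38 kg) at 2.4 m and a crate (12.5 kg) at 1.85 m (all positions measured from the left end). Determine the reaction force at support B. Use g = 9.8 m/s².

Sum moments about support A (its reaction then has zero moment arm).
Box: 4.38 × 9.8 = 42.92 N down at 2.4 m → arm 1.516 m, τ = 42.92 × 1.516 = 65.07 N·m clockwise.
Crate: 12.5 × 9.8 = 122.5 N down at 1.85 m → arm 0.966 m, τ = 122.5 × 0.966 = 118.3 N·m clockwise.
Net load moment about support A = 183.4 N·m clockwise.
Reaction R at support B is upward at 6.9 m, arm 6.016 m → moment R × 6.016 counterclockwise.
For rotational equilibrium, R × 6.016 = 183.4, so R = 30.5 N.

R_B ≈ 30.5 N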